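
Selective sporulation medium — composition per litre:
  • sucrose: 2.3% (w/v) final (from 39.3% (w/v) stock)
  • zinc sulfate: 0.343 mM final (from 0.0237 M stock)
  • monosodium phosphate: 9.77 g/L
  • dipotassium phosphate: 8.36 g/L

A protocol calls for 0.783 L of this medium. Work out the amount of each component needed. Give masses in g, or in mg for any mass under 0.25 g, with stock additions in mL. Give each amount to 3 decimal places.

sucrose 45.824 mL; zinc sulfate 11.332 mL; monosodium phosphate 7.650 g; dipotassium phosphate 6.546 g

Working volume: 0.783 L.
sucrose: V = C2·V2/C1 = 2.3% ÷ 39.3% × 783 mL = 45.824 mL
zinc sulfate: V = C2·V2/C1 = 0.343 mM × 783 mL ÷ 23.7 mM = 11.332 mL
monosodium phosphate: 9.77 g/L × 0.783 L = 7.650 g
dipotassium phosphate: 8.36 g/L × 0.783 L = 6.546 g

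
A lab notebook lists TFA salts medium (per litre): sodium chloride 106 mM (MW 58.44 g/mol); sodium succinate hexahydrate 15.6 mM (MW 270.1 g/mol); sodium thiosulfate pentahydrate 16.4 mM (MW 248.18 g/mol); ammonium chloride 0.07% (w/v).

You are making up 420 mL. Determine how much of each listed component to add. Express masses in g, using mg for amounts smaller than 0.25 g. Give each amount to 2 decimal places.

Working volume: 420 mL = 0.42 L.
sodium chloride: 106 mmol/L × 58.44 g/mol × 0.42 L ÷ 1000 = 2.60 g
sodium succinate hexahydrate: 15.6 mmol/L × 270.1 g/mol × 0.42 L ÷ 1000 = 1.77 g
sodium thiosulfate pentahydrate: 16.4 mmol/L × 248.18 g/mol × 0.42 L ÷ 1000 = 1.71 g
ammonium chloride: 0.07 g per 100 mL × 420 mL ÷ 100 = 0.29 g

sodium chloride 2.60 g; sodium succinate hexahydrate 1.77 g; sodium thiosulfate pentahydrate 1.71 g; ammonium chloride 0.29 g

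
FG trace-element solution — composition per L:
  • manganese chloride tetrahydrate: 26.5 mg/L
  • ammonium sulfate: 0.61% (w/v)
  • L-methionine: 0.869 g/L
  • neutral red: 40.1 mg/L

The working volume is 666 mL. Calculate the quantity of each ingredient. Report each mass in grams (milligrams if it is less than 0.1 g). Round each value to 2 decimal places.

manganese chloride tetrahydrate 17.65 mg; ammonium sulfate 4.06 g; L-methionine 0.58 g; neutral red 26.71 mg

Target volume = 666 mL = 0.666 L.
manganese chloride tetrahydrate: 26.5 mg/L × 0.666 L = 17.65 mg
ammonium sulfate: 0.61% w/v = 6.1 g/L → 6.1 × 0.666 L = 4.06 g
L-methionine: 0.869 g/L × 0.666 L = 0.58 g
neutral red: 40.1 mg/L × 0.666 L = 26.71 mg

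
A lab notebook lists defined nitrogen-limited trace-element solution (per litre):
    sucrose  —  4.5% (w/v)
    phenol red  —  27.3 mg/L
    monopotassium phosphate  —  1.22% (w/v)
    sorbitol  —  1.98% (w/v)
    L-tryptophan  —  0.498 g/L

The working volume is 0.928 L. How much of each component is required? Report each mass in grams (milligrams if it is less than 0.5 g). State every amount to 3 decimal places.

sucrose 41.760 g; phenol red 25.334 mg; monopotassium phosphate 11.322 g; sorbitol 18.374 g; L-tryptophan 462.144 mg

Scale factor relative to 1 L: 0.928.
sucrose: 4.5 g per 100 mL × 928 mL ÷ 100 = 41.760 g
phenol red: 27.3 mg/L × 0.928 L = 25.334 mg
monopotassium phosphate: 1.22 g per 100 mL × 928 mL ÷ 100 = 11.322 g
sorbitol: 1.98 g per 100 mL × 928 mL ÷ 100 = 18.374 g
L-tryptophan: 0.498 g/L × 0.928 L = 0.462144 g = 462.144 mg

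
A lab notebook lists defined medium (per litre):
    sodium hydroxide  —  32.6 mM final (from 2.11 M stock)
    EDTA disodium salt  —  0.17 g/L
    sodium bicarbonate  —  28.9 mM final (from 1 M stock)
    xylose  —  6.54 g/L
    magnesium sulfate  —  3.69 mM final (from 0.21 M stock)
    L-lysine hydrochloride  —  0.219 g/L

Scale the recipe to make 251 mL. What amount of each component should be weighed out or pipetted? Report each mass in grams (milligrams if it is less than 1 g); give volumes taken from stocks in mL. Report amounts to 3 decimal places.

Scale factor relative to 1 L: 0.251.
sodium hydroxide: C1V1 = C2V2 → 32.6 mM × 251 mL ÷ 2110 mM = 3.878 mL
EDTA disodium salt: 0.17 g/L × 0.251 L = 0.04267 g = 42.670 mg
sodium bicarbonate: dilute stock: 28.9 mM × 251 mL ÷ 1000 mM = 7.254 mL
xylose: 6.54 g/L × 0.251 L = 1.642 g
magnesium sulfate: dilute stock: 3.69 mM × 251 mL ÷ 210 mM = 4.410 mL
L-lysine hydrochloride: 0.219 g/L × 0.251 L = 0.054969 g = 54.969 mg

sodium hydroxide 3.878 mL; EDTA disodium salt 42.670 mg; sodium bicarbonate 7.254 mL; xylose 1.642 g; magnesium sulfate 4.410 mL; L-lysine hydrochloride 54.969 mg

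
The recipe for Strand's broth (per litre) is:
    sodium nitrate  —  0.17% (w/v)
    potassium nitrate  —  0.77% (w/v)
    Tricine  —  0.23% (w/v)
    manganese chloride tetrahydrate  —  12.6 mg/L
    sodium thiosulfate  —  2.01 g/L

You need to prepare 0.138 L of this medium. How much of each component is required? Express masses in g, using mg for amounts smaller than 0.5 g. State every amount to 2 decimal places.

sodium nitrate 234.60 mg; potassium nitrate 1.06 g; Tricine 317.40 mg; manganese chloride tetrahydrate 1.74 mg; sodium thiosulfate 277.38 mg

Scale factor relative to 1 L: 0.138.
sodium nitrate: 0.17% w/v = 1.7 g/L → 1.7 × 0.138 L = 0.2346 g = 234.60 mg
potassium nitrate: 0.77% w/v = 7.7 g/L → 7.7 × 0.138 L = 1.06 g
Tricine: 0.23% w/v = 2.3 g/L → 2.3 × 0.138 L = 0.3174 g = 317.40 mg
manganese chloride tetrahydrate: 12.6 mg/L × 0.138 L = 1.74 mg
sodium thiosulfate: 2.01 g/L × 0.138 L = 0.27738 g = 277.38 mg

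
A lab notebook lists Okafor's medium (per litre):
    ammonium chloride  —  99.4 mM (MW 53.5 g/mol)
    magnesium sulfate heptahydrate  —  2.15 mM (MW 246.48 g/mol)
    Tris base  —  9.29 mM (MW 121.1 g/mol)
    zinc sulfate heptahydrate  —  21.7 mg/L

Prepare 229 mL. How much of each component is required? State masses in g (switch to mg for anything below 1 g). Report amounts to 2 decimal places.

Target volume = 229 mL = 0.229 L.
ammonium chloride: 99.4 mmol/L × 53.5 g/mol × 0.229 L ÷ 1000 = 1.22 g
magnesium sulfate heptahydrate: 2.15 mmol/L × 246.48 mg/mmol × 0.229 L = 121.35 mg
Tris base: 9.29 mmol/L × 121.1 mg/mmol × 0.229 L = 257.63 mg
zinc sulfate heptahydrate: 21.7 mg/L × 0.229 L = 4.97 mg

ammonium chloride 1.22 g; magnesium sulfate heptahydrate 121.35 mg; Tris base 257.63 mg; zinc sulfate heptahydrate 4.97 mg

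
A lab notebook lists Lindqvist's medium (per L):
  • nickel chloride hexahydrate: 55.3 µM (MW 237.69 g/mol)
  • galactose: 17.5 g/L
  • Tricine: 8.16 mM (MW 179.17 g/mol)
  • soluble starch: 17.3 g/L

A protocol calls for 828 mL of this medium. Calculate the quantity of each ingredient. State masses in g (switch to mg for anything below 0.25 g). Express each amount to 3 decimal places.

Working volume: 828 mL = 0.828 L.
nickel chloride hexahydrate: 55.3 µmol/L × 237.69 g/mol × 0.828 L ÷ 1000 = 10.883 mg
galactose: 17.5 g/L × 0.828 L = 14.490 g
Tricine: 8.16 mmol/L × 179.17 g/mol × 0.828 L ÷ 1000 = 1.211 g
soluble starch: 17.3 g/L × 0.828 L = 14.324 g

nickel chloride hexahydrate 10.883 mg; galactose 14.490 g; Tricine 1.211 g; soluble starch 14.324 g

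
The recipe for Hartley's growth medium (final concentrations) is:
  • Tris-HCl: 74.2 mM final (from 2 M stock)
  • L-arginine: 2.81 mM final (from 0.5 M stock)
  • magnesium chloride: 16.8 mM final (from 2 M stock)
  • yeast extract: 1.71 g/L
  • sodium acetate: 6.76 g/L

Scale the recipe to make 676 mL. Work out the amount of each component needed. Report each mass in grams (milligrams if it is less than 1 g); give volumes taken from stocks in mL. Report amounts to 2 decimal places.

Tris-HCl 25.08 mL; L-arginine 3.80 mL; magnesium chloride 5.68 mL; yeast extract 1.16 g; sodium acetate 4.57 g

Working volume: 676 mL = 0.676 L.
Tris-HCl: V = C2·V2/C1 = 74.2 mM × 676 mL ÷ 2000 mM = 25.08 mL
L-arginine: dilute stock: 2.81 mM × 676 mL ÷ 500 mM = 3.80 mL
magnesium chloride: V = C2·V2/C1 = 16.8 mM × 676 mL ÷ 2000 mM = 5.68 mL
yeast extract: 1.71 g/L × 0.676 L = 1.16 g
sodium acetate: 6.76 g/L × 0.676 L = 4.57 g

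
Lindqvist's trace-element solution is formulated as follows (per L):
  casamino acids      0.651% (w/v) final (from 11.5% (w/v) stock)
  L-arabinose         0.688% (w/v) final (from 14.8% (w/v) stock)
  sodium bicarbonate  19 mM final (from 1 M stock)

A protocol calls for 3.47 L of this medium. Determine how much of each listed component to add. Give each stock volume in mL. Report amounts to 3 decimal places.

Working volume: 3.47 L.
casamino acids: dilute stock: 0.651% ÷ 11.5% × 3470 mL = 196.432 mL
L-arabinose: C1V1 = C2V2 → 0.688% ÷ 14.8% × 3470 mL = 161.308 mL
sodium bicarbonate: dilute stock: 19 mM × 3470 mL ÷ 1000 mM = 65.930 mL

casamino acids 196.432 mL; L-arabinose 161.308 mL; sodium bicarbonate 65.930 mL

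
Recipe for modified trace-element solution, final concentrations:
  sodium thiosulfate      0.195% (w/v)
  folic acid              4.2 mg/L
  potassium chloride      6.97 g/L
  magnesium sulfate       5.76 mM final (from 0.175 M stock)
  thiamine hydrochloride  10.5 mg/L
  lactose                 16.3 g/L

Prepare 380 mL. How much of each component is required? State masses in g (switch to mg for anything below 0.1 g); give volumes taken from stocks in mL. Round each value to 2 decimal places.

Scale factor relative to 1 L: 0.38.
sodium thiosulfate: 0.195 g per 100 mL × 380 mL ÷ 100 = 0.74 g
folic acid: 4.2 mg/L × 0.38 L = 1.60 mg
potassium chloride: 6.97 g/L × 0.38 L = 2.65 g
magnesium sulfate: V = C2·V2/C1 = 5.76 mM × 380 mL ÷ 175 mM = 12.51 mL
thiamine hydrochloride: 10.5 mg/L × 0.38 L = 3.99 mg
lactose: 16.3 g/L × 0.38 L = 6.19 g

sodium thiosulfate 0.74 g; folic acid 1.60 mg; potassium chloride 2.65 g; magnesium sulfate 12.51 mL; thiamine hydrochloride 3.99 mg; lactose 6.19 g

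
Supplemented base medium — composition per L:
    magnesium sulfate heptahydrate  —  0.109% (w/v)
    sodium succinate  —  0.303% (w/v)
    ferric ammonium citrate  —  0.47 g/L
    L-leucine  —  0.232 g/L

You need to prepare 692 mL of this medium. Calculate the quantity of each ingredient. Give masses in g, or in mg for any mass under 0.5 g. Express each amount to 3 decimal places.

Working volume: 692 mL = 0.692 L.
magnesium sulfate heptahydrate: 0.109% w/v = 1.09 g/L → 1.09 × 0.692 L = 0.754 g
sodium succinate: 0.303% w/v = 3.03 g/L → 3.03 × 0.692 L = 2.097 g
ferric ammonium citrate: 0.47 g/L × 0.692 L = 0.32524 g = 325.240 mg
L-leucine: 0.232 g/L × 0.692 L = 0.160544 g = 160.544 mg

magnesium sulfate heptahydrate 0.754 g; sodium succinate 2.097 g; ferric ammonium citrate 325.240 mg; L-leucine 160.544 mg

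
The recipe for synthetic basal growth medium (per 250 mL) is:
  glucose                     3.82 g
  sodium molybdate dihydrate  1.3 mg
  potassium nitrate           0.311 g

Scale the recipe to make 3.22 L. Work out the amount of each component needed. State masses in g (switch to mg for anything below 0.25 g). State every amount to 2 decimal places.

glucose 49.20 g; sodium molybdate dihydrate 16.74 mg; potassium nitrate 4.01 g

Scale factor = 3220 mL / 250 mL = 12.88.
glucose: 3.82 g × (3220 mL / 250 mL) = 49.20 g
sodium molybdate dihydrate: 1.3 mg × (3220 mL / 250 mL) = 16.74 mg
potassium nitrate: 0.311 g × (3220 mL / 250 mL) = 4.01 g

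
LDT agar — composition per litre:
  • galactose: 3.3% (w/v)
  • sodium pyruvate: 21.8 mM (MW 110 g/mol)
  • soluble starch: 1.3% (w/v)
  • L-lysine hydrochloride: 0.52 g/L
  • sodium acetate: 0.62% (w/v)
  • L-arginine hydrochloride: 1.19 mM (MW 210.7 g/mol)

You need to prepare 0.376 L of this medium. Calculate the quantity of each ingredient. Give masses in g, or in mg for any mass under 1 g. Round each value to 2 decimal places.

Scale factor relative to 1 L: 0.376.
galactose: 3.3 g per 100 mL × 376 mL ÷ 100 = 12.41 g
sodium pyruvate: 21.8 mmol/L × 110 mg/mmol × 0.376 L = 901.65 mg
soluble starch: 1.3 g per 100 mL × 376 mL ÷ 100 = 4.89 g
L-lysine hydrochloride: 0.52 g/L × 0.376 L = 0.19552 g = 195.52 mg
sodium acetate: 0.62% w/v = 6.2 g/L → 6.2 × 0.376 L = 2.33 g
L-arginine hydrochloride: 1.19 mmol/L × 210.7 mg/mmol × 0.376 L = 94.28 mg

galactose 12.41 g; sodium pyruvate 901.65 mg; soluble starch 4.89 g; L-lysine hydrochloride 195.52 mg; sodium acetate 2.33 g; L-arginine hydrochloride 94.28 mg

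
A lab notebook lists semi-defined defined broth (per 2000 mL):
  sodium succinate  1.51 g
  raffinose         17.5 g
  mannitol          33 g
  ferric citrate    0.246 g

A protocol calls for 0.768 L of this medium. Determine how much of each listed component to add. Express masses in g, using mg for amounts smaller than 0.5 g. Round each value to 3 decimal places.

Scale factor = 768 mL / 2000 mL = 0.384.
sodium succinate: 1.51 g × (768 mL / 2000 mL) = 0.580 g
raffinose: 17.5 g × (768 mL / 2000 mL) = 6.720 g
mannitol: 33 g × (768 mL / 2000 mL) = 12.672 g
ferric citrate: 0.246 g × (768 mL / 2000 mL) = 0.094464 g = 94.464 mg

sodium succinate 0.580 g; raffinose 6.720 g; mannitol 12.672 g; ferric citrate 94.464 mg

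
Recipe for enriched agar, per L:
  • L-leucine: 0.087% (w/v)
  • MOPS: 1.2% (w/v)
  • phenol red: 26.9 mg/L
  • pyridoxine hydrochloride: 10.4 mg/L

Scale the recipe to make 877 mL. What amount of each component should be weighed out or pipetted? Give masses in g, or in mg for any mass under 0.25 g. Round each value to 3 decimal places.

L-leucine 0.763 g; MOPS 10.524 g; phenol red 23.591 mg; pyridoxine hydrochloride 9.121 mg

Scale factor relative to 1 L: 0.877.
L-leucine: 0.087% w/v = 0.87 g/L → 0.87 × 0.877 L = 0.763 g
MOPS: 1.2 g per 100 mL × 877 mL ÷ 100 = 10.524 g
phenol red: 26.9 mg/L × 0.877 L = 23.591 mg
pyridoxine hydrochloride: 10.4 mg/L × 0.877 L = 9.121 mg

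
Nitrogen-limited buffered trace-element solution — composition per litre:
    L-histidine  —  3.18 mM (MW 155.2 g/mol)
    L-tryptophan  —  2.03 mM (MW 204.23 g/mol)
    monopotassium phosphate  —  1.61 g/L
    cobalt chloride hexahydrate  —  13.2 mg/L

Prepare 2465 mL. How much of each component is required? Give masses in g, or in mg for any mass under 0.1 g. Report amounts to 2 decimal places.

Working volume: 2465 mL = 2.465 L.
L-histidine: 3.18 mmol/L × 155.2 g/mol × 2.465 L ÷ 1000 = 1.22 g
L-tryptophan: 2.03 mmol/L × 204.23 g/mol × 2.465 L ÷ 1000 = 1.02 g
monopotassium phosphate: 1.61 g/L × 2.465 L = 3.97 g
cobalt chloride hexahydrate: 13.2 mg/L × 2.465 L = 32.54 mg

L-histidine 1.22 g; L-tryptophan 1.02 g; monopotassium phosphate 3.97 g; cobalt chloride hexahydrate 32.54 mg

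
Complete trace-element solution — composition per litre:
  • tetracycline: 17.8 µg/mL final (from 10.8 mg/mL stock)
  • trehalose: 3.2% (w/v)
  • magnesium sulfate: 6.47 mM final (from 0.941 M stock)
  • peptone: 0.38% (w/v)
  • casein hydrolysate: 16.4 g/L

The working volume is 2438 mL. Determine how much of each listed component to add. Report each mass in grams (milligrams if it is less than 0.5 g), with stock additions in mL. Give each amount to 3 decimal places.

Scale factor relative to 1 L: 2.438.
tetracycline: dilute stock: 17.8 µg/mL × 2438 mL ÷ 10800 µg/mL = 4.018 mL
trehalose: 3.2% w/v = 32 g/L → 32 × 2.438 L = 78.016 g
magnesium sulfate: V = C2·V2/C1 = 6.47 mM × 2438 mL ÷ 941 mM = 16.763 mL
peptone: 0.38 g per 100 mL × 2438 mL ÷ 100 = 9.264 g
casein hydrolysate: 16.4 g/L × 2.438 L = 39.983 g

tetracycline 4.018 mL; trehalose 78.016 g; magnesium sulfate 16.763 mL; peptone 9.264 g; casein hydrolysate 39.983 g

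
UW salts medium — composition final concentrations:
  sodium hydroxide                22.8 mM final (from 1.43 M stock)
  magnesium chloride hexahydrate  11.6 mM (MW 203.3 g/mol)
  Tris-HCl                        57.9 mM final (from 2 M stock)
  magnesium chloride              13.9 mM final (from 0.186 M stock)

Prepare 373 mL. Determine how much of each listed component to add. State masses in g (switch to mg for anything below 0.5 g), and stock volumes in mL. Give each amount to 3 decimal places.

Scale factor relative to 1 L: 0.373.
sodium hydroxide: C1V1 = C2V2 → 22.8 mM × 373 mL ÷ 1430 mM = 5.947 mL
magnesium chloride hexahydrate: 11.6 mmol/L × 203.3 g/mol × 0.373 L ÷ 1000 = 0.880 g
Tris-HCl: V = C2·V2/C1 = 57.9 mM × 373 mL ÷ 2000 mM = 10.798 mL
magnesium chloride: dilute stock: 13.9 mM × 373 mL ÷ 186 mM = 27.875 mL

sodium hydroxide 5.947 mL; magnesium chloride hexahydrate 0.880 g; Tris-HCl 10.798 mL; magnesium chloride 27.875 mL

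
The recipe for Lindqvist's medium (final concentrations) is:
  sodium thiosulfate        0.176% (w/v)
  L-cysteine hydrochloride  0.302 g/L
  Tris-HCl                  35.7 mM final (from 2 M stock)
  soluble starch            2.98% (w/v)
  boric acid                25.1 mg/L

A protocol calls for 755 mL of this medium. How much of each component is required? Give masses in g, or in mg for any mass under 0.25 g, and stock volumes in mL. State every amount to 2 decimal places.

sodium thiosulfate 1.33 g; L-cysteine hydrochloride 228.01 mg; Tris-HCl 13.48 mL; soluble starch 22.50 g; boric acid 18.95 mg

Scale factor relative to 1 L: 0.755.
sodium thiosulfate: 0.176 g per 100 mL × 755 mL ÷ 100 = 1.33 g
L-cysteine hydrochloride: 0.302 g/L × 0.755 L = 0.22801 g = 228.01 mg
Tris-HCl: C1V1 = C2V2 → 35.7 mM × 755 mL ÷ 2000 mM = 13.48 mL
soluble starch: 2.98 g per 100 mL × 755 mL ÷ 100 = 22.50 g
boric acid: 25.1 mg/L × 0.755 L = 18.95 mg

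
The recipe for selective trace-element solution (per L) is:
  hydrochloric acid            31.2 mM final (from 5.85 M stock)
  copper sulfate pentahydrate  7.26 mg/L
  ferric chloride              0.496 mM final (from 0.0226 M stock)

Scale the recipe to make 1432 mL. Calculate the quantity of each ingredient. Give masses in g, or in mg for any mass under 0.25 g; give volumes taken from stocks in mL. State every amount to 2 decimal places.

Working volume: 1432 mL = 1.432 L.
hydrochloric acid: dilute stock: 31.2 mM × 1432 mL ÷ 5850 mM = 7.64 mL
copper sulfate pentahydrate: 7.26 mg/L × 1.432 L = 10.40 mg
ferric chloride: V = C2·V2/C1 = 0.496 mM × 1432 mL ÷ 22.6 mM = 31.43 mL

hydrochloric acid 7.64 mL; copper sulfate pentahydrate 10.40 mg; ferric chloride 31.43 mL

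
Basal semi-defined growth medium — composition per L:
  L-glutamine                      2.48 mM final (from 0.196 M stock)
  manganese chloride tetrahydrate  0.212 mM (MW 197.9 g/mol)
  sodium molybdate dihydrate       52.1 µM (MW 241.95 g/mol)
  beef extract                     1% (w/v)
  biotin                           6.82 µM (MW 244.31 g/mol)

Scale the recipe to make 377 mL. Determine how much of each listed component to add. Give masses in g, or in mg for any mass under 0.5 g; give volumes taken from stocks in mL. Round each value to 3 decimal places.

Target volume = 377 mL = 0.377 L.
L-glutamine: V = C2·V2/C1 = 2.48 mM × 377 mL ÷ 196 mM = 4.770 mL
manganese chloride tetrahydrate: 0.212 mmol/L × 197.9 mg/mmol × 0.377 L = 15.817 mg
sodium molybdate dihydrate: 52.1 µmol/L × 241.95 g/mol × 0.377 L ÷ 1000 = 4.752 mg
beef extract: 1 g per 100 mL × 377 mL ÷ 100 = 3.770 g
biotin: 6.82 µmol/L × 244.31 g/mol × 0.377 L ÷ 1000 = 0.628 mg

L-glutamine 4.770 mL; manganese chloride tetrahydrate 15.817 mg; sodium molybdate dihydrate 4.752 mg; beef extract 3.770 g; biotin 0.628 mg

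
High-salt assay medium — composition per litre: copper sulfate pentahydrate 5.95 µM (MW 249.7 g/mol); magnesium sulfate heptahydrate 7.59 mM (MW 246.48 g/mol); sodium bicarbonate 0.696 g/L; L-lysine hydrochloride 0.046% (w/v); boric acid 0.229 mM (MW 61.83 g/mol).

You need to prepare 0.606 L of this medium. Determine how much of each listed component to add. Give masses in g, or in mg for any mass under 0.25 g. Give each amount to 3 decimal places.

Scale factor relative to 1 L: 0.606.
copper sulfate pentahydrate: 5.95 µmol/L × 249.7 g/mol × 0.606 L ÷ 1000 = 0.900 mg
magnesium sulfate heptahydrate: 7.59 mmol/L × 246.48 g/mol × 0.606 L ÷ 1000 = 1.134 g
sodium bicarbonate: 0.696 g/L × 0.606 L = 0.422 g
L-lysine hydrochloride: 0.046 g per 100 mL × 606 mL ÷ 100 = 0.279 g
boric acid: 0.229 mmol/L × 61.83 mg/mmol × 0.606 L = 8.580 mg

copper sulfate pentahydrate 0.900 mg; magnesium sulfate heptahydrate 1.134 g; sodium bicarbonate 0.422 g; L-lysine hydrochloride 0.279 g; boric acid 8.580 mg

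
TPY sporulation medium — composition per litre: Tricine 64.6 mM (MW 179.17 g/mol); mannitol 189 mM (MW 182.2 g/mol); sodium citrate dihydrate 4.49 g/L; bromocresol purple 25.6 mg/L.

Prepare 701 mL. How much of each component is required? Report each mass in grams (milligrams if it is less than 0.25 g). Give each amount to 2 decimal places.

Tricine 8.11 g; mannitol 24.14 g; sodium citrate dihydrate 3.15 g; bromocresol purple 17.95 mg

Target volume = 701 mL = 0.701 L.
Tricine: 64.6 mmol/L × 179.17 g/mol × 0.701 L ÷ 1000 = 8.11 g
mannitol: 189 mmol/L × 182.2 g/mol × 0.701 L ÷ 1000 = 24.14 g
sodium citrate dihydrate: 4.49 g/L × 0.701 L = 3.15 g
bromocresol purple: 25.6 mg/L × 0.701 L = 17.95 mg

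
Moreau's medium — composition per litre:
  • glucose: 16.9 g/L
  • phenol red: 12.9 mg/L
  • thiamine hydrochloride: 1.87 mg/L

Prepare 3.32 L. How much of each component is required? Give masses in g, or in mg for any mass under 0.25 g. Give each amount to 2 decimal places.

Scale factor relative to 1 L: 3.32.
glucose: 16.9 g/L × 3.32 L = 56.11 g
phenol red: 12.9 mg/L × 3.32 L = 42.83 mg
thiamine hydrochloride: 1.87 mg/L × 3.32 L = 6.21 mg

glucose 56.11 g; phenol red 42.83 mg; thiamine hydrochloride 6.21 mg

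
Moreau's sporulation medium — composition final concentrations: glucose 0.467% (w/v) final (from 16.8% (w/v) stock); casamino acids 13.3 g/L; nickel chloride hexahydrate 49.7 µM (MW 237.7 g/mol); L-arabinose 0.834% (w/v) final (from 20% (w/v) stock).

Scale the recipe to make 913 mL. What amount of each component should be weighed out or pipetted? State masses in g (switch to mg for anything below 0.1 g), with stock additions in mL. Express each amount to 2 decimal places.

Working volume: 913 mL = 0.913 L.
glucose: V = C2·V2/C1 = 0.467% ÷ 16.8% × 913 mL = 25.38 mL
casamino acids: 13.3 g/L × 0.913 L = 12.14 g
nickel chloride hexahydrate: 49.7 µmol/L × 237.7 g/mol × 0.913 L ÷ 1000 = 10.79 mg
L-arabinose: C1V1 = C2V2 → 0.834% ÷ 20% × 913 mL = 38.07 mL

glucose 25.38 mL; casamino acids 12.14 g; nickel chloride hexahydrate 10.79 mg; L-arabinose 38.07 mL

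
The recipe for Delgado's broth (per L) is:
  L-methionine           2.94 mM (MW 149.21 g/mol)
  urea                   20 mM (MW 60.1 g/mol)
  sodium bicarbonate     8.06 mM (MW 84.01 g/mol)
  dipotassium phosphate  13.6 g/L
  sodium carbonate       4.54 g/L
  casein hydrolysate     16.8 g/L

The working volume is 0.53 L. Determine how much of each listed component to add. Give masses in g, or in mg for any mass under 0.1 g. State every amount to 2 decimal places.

Scale factor relative to 1 L: 0.53.
L-methionine: 2.94 mmol/L × 149.21 g/mol × 0.53 L ÷ 1000 = 0.23 g
urea: 20 mmol/L × 60.1 g/mol × 0.53 L ÷ 1000 = 0.64 g
sodium bicarbonate: 8.06 mmol/L × 84.01 g/mol × 0.53 L ÷ 1000 = 0.36 g
dipotassium phosphate: 13.6 g/L × 0.53 L = 7.21 g
sodium carbonate: 4.54 g/L × 0.53 L = 2.41 g
casein hydrolysate: 16.8 g/L × 0.53 L = 8.90 g

L-methionine 0.23 g; urea 0.64 g; sodium bicarbonate 0.36 g; dipotassium phosphate 7.21 g; sodium carbonate 2.41 g; casein hydrolysate 8.90 g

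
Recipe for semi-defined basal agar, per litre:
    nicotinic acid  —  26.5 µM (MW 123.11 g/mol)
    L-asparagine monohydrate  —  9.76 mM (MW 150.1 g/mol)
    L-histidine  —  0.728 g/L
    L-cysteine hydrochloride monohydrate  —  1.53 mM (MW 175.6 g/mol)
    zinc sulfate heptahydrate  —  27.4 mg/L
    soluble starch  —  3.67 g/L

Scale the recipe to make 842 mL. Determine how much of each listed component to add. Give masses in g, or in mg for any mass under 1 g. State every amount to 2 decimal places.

nicotinic acid 2.75 mg; L-asparagine monohydrate 1.23 g; L-histidine 612.98 mg; L-cysteine hydrochloride monohydrate 226.22 mg; zinc sulfate heptahydrate 23.07 mg; soluble starch 3.09 g

Scale factor relative to 1 L: 0.842.
nicotinic acid: 26.5 µmol/L × 123.11 g/mol × 0.842 L ÷ 1000 = 2.75 mg
L-asparagine monohydrate: 9.76 mmol/L × 150.1 g/mol × 0.842 L ÷ 1000 = 1.23 g
L-histidine: 0.728 g/L × 0.842 L = 0.612976 g = 612.98 mg
L-cysteine hydrochloride monohydrate: 1.53 mmol/L × 175.6 mg/mmol × 0.842 L = 226.22 mg
zinc sulfate heptahydrate: 27.4 mg/L × 0.842 L = 23.07 mg
soluble starch: 3.67 g/L × 0.842 L = 3.09 g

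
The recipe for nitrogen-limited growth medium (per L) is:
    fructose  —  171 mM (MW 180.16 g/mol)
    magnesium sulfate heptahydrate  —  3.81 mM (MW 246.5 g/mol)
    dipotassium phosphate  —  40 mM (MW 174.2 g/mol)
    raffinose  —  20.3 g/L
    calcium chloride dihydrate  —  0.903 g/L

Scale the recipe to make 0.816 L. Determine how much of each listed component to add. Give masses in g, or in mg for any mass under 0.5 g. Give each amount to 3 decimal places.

Scale factor relative to 1 L: 0.816.
fructose: 171 mmol/L × 180.16 g/mol × 0.816 L ÷ 1000 = 25.139 g
magnesium sulfate heptahydrate: 3.81 mmol/L × 246.5 g/mol × 0.816 L ÷ 1000 = 0.766 g
dipotassium phosphate: 40 mmol/L × 174.2 g/mol × 0.816 L ÷ 1000 = 5.686 g
raffinose: 20.3 g/L × 0.816 L = 16.565 g
calcium chloride dihydrate: 0.903 g/L × 0.816 L = 0.737 g

fructose 25.139 g; magnesium sulfate heptahydrate 0.766 g; dipotassium phosphate 5.686 g; raffinose 16.565 g; calcium chloride dihydrate 0.737 g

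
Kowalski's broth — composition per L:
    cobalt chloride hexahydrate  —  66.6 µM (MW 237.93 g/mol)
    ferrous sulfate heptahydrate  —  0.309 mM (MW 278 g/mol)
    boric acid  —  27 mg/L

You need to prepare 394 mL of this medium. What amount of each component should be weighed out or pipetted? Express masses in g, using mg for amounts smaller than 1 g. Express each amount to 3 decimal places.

Working volume: 394 mL = 0.394 L.
cobalt chloride hexahydrate: 66.6 µmol/L × 237.93 g/mol × 0.394 L ÷ 1000 = 6.243 mg
ferrous sulfate heptahydrate: 0.309 mmol/L × 278 mg/mmol × 0.394 L = 33.845 mg
boric acid: 27 mg/L × 0.394 L = 10.638 mg

cobalt chloride hexahydrate 6.243 mg; ferrous sulfate heptahydrate 33.845 mg; boric acid 10.638 mg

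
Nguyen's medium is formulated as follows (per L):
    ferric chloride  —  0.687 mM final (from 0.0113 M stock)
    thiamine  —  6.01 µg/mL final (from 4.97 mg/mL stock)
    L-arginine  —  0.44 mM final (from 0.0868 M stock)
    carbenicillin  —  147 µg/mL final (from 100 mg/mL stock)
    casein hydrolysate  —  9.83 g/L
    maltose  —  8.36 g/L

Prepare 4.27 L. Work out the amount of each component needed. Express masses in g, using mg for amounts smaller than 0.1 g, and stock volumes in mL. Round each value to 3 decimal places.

Working volume: 4.27 L.
ferric chloride: V = C2·V2/C1 = 0.687 mM × 4270 mL ÷ 11.3 mM = 259.601 mL
thiamine: C1V1 = C2V2 → 6.01 µg/mL × 4270 mL ÷ 4970 µg/mL = 5.164 mL
L-arginine: C1V1 = C2V2 → 0.44 mM × 4270 mL ÷ 86.8 mM = 21.645 mL
carbenicillin: V = C2·V2/C1 = 147 µg/mL × 4270 mL ÷ 100000 µg/mL = 6.277 mL
casein hydrolysate: 9.83 g/L × 4.27 L = 41.974 g
maltose: 8.36 g/L × 4.27 L = 35.697 g

ferric chloride 259.601 mL; thiamine 5.164 mL; L-arginine 21.645 mL; carbenicillin 6.277 mL; casein hydrolysate 41.974 g; maltose 35.697 g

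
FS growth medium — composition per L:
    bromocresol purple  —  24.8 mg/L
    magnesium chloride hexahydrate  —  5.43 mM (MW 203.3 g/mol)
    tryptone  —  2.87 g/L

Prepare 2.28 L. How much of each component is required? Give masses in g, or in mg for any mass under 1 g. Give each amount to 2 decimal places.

Working volume: 2.28 L.
bromocresol purple: 24.8 mg/L × 2.28 L = 56.54 mg
magnesium chloride hexahydrate: 5.43 mmol/L × 203.3 g/mol × 2.28 L ÷ 1000 = 2.52 g
tryptone: 2.87 g/L × 2.28 L = 6.54 g

bromocresol purple 56.54 mg; magnesium chloride hexahydrate 2.52 g; tryptone 6.54 g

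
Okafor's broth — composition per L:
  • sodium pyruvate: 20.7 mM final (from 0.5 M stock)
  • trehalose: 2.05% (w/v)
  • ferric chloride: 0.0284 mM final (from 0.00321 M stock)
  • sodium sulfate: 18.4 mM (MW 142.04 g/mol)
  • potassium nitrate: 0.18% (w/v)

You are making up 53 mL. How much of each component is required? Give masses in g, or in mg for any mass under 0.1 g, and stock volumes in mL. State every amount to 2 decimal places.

Scale factor relative to 1 L: 0.053.
sodium pyruvate: V = C2·V2/C1 = 20.7 mM × 53 mL ÷ 500 mM = 2.19 mL
trehalose: 2.05 g per 100 mL × 53 mL ÷ 100 = 1.09 g
ferric chloride: dilute stock: 0.0284 mM × 53 mL ÷ 3.21 mM = 0.47 mL
sodium sulfate: 18.4 mmol/L × 142.04 g/mol × 0.053 L ÷ 1000 = 0.14 g
potassium nitrate: 0.18 g per 100 mL × 53 mL ÷ 100 = 0.0954 g = 95.40 mg

sodium pyruvate 2.19 mL; trehalose 1.09 g; ferric chloride 0.47 mL; sodium sulfate 0.14 g; potassium nitrate 95.40 mg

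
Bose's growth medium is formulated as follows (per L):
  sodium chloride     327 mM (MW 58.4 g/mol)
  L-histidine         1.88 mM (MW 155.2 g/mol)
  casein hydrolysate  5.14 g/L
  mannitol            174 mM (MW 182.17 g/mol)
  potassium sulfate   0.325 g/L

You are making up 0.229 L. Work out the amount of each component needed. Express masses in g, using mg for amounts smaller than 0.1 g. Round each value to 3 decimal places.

sodium chloride 4.373 g; L-histidine 66.817 mg; casein hydrolysate 1.177 g; mannitol 7.259 g; potassium sulfate 74.425 mg

Scale factor relative to 1 L: 0.229.
sodium chloride: 327 mmol/L × 58.4 g/mol × 0.229 L ÷ 1000 = 4.373 g
L-histidine: 1.88 mmol/L × 155.2 mg/mmol × 0.229 L = 66.817 mg
casein hydrolysate: 5.14 g/L × 0.229 L = 1.177 g
mannitol: 174 mmol/L × 182.17 g/mol × 0.229 L ÷ 1000 = 7.259 g
potassium sulfate: 0.325 g/L × 0.229 L = 0.074425 g = 74.425 mg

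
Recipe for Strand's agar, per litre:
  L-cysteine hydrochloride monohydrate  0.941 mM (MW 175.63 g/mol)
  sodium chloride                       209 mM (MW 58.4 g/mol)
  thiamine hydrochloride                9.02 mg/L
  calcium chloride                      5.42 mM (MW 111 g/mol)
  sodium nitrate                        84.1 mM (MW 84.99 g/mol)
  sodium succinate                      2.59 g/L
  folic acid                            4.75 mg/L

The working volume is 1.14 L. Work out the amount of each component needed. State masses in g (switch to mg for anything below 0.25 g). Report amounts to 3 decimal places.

Scale factor relative to 1 L: 1.14.
L-cysteine hydrochloride monohydrate: 0.941 mmol/L × 175.63 mg/mmol × 1.14 L = 188.405 mg
sodium chloride: 209 mmol/L × 58.4 g/mol × 1.14 L ÷ 1000 = 13.914 g
thiamine hydrochloride: 9.02 mg/L × 1.14 L = 10.283 mg
calcium chloride: 5.42 mmol/L × 111 g/mol × 1.14 L ÷ 1000 = 0.686 g
sodium nitrate: 84.1 mmol/L × 84.99 g/mol × 1.14 L ÷ 1000 = 8.148 g
sodium succinate: 2.59 g/L × 1.14 L = 2.953 g
folic acid: 4.75 mg/L × 1.14 L = 5.415 mg

L-cysteine hydrochloride monohydrate 188.405 mg; sodium chloride 13.914 g; thiamine hydrochloride 10.283 mg; calcium chloride 0.686 g; sodium nitrate 8.148 g; sodium succinate 2.953 g; folic acid 5.415 mg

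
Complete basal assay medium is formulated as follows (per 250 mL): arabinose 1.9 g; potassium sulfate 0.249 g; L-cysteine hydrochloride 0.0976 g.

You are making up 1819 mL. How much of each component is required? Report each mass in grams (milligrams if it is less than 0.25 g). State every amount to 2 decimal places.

Ratio of target to recipe volume: 1819 / 250 = 7.276.
arabinose: 1.9 g × (1819 mL / 250 mL) = 13.82 g
potassium sulfate: 0.249 g × (1819 mL / 250 mL) = 1.81 g
L-cysteine hydrochloride: 0.0976 g × (1819 mL / 250 mL) = 0.71 g

arabinose 13.82 g; potassium sulfate 1.81 g; L-cysteine hydrochloride 0.71 g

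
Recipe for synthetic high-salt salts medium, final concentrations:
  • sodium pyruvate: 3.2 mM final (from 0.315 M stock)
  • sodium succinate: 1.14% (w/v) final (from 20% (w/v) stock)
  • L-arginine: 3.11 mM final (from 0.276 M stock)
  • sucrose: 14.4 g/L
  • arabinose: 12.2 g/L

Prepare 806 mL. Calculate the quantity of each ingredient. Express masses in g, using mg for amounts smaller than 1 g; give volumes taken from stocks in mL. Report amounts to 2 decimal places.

sodium pyruvate 8.19 mL; sodium succinate 45.94 mL; L-arginine 9.08 mL; sucrose 11.61 g; arabinose 9.83 g

Working volume: 806 mL = 0.806 L.
sodium pyruvate: V = C2·V2/C1 = 3.2 mM × 806 mL ÷ 315 mM = 8.19 mL
sodium succinate: dilute stock: 1.14% ÷ 20% × 806 mL = 45.94 mL
L-arginine: V = C2·V2/C1 = 3.11 mM × 806 mL ÷ 276 mM = 9.08 mL
sucrose: 14.4 g/L × 0.806 L = 11.61 g
arabinose: 12.2 g/L × 0.806 L = 9.83 g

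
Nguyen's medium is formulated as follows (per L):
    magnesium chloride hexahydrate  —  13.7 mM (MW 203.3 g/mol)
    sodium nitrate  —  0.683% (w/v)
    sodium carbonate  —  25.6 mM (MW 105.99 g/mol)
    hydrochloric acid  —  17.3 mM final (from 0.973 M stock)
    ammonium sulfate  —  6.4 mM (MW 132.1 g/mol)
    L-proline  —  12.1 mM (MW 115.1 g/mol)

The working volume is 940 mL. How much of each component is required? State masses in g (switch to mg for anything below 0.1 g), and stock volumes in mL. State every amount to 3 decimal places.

Scale factor relative to 1 L: 0.94.
magnesium chloride hexahydrate: 13.7 mmol/L × 203.3 g/mol × 0.94 L ÷ 1000 = 2.618 g
sodium nitrate: 0.683% w/v = 6.83 g/L → 6.83 × 0.94 L = 6.420 g
sodium carbonate: 25.6 mmol/L × 105.99 g/mol × 0.94 L ÷ 1000 = 2.551 g
hydrochloric acid: dilute stock: 17.3 mM × 940 mL ÷ 973 mM = 16.713 mL
ammonium sulfate: 6.4 mmol/L × 132.1 g/mol × 0.94 L ÷ 1000 = 0.795 g
L-proline: 12.1 mmol/L × 115.1 g/mol × 0.94 L ÷ 1000 = 1.309 g

magnesium chloride hexahydrate 2.618 g; sodium nitrate 6.420 g; sodium carbonate 2.551 g; hydrochloric acid 16.713 mL; ammonium sulfate 0.795 g; L-proline 1.309 g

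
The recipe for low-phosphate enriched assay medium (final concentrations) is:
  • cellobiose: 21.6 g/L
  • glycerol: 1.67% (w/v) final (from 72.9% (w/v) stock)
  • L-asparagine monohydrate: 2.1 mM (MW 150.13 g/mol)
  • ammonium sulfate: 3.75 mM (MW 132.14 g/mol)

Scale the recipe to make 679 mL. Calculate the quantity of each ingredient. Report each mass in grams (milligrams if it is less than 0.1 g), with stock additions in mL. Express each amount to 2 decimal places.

cellobiose 14.67 g; glycerol 15.55 mL; L-asparagine monohydrate 0.21 g; ammonium sulfate 0.34 g

Working volume: 679 mL = 0.679 L.
cellobiose: 21.6 g/L × 0.679 L = 14.67 g
glycerol: C1V1 = C2V2 → 1.67% ÷ 72.9% × 679 mL = 15.55 mL
L-asparagine monohydrate: 2.1 mmol/L × 150.13 g/mol × 0.679 L ÷ 1000 = 0.21 g
ammonium sulfate: 3.75 mmol/L × 132.14 g/mol × 0.679 L ÷ 1000 = 0.34 g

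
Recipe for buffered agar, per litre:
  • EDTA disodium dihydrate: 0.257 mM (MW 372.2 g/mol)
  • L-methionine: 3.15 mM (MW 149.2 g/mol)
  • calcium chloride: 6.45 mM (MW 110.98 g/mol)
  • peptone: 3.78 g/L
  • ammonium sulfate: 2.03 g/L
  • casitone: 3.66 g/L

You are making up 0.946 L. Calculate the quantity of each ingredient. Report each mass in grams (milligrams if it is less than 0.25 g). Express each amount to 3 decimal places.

EDTA disodium dihydrate 90.490 mg; L-methionine 0.445 g; calcium chloride 0.677 g; peptone 3.576 g; ammonium sulfate 1.920 g; casitone 3.462 g

Scale factor relative to 1 L: 0.946.
EDTA disodium dihydrate: 0.257 mmol/L × 372.2 mg/mmol × 0.946 L = 90.490 mg
L-methionine: 3.15 mmol/L × 149.2 g/mol × 0.946 L ÷ 1000 = 0.445 g
calcium chloride: 6.45 mmol/L × 110.98 g/mol × 0.946 L ÷ 1000 = 0.677 g
peptone: 3.78 g/L × 0.946 L = 3.576 g
ammonium sulfate: 2.03 g/L × 0.946 L = 1.920 g
casitone: 3.66 g/L × 0.946 L = 3.462 g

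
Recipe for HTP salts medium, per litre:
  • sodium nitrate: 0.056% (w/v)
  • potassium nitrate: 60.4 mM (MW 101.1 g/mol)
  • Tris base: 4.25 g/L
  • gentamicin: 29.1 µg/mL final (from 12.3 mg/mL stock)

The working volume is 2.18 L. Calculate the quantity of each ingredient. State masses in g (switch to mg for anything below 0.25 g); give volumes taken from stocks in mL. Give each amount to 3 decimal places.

sodium nitrate 1.221 g; potassium nitrate 13.312 g; Tris base 9.265 g; gentamicin 5.158 mL

Scale factor relative to 1 L: 2.18.
sodium nitrate: 0.056% w/v = 0.56 g/L → 0.56 × 2.18 L = 1.221 g
potassium nitrate: 60.4 mmol/L × 101.1 g/mol × 2.18 L ÷ 1000 = 13.312 g
Tris base: 4.25 g/L × 2.18 L = 9.265 g
gentamicin: V = C2·V2/C1 = 29.1 µg/mL × 2180 mL ÷ 12300 µg/mL = 5.158 mL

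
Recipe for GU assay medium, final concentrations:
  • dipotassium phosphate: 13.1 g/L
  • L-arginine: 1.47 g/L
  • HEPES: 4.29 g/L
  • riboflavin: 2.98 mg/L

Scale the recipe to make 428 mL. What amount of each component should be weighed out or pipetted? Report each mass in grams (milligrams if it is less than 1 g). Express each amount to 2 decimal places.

dipotassium phosphate 5.61 g; L-arginine 629.16 mg; HEPES 1.84 g; riboflavin 1.28 mg

Scale factor relative to 1 L: 0.428.
dipotassium phosphate: 13.1 g/L × 0.428 L = 5.61 g
L-arginine: 1.47 g/L × 0.428 L = 0.62916 g = 629.16 mg
HEPES: 4.29 g/L × 0.428 L = 1.84 g
riboflavin: 2.98 mg/L × 0.428 L = 1.28 mg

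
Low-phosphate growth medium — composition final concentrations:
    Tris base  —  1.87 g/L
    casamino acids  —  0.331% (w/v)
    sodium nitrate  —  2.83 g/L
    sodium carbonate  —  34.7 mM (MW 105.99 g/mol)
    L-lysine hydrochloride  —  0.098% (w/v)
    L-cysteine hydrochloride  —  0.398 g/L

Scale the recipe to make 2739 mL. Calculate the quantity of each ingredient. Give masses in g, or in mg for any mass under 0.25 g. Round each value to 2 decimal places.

Scale factor relative to 1 L: 2.739.
Tris base: 1.87 g/L × 2.739 L = 5.12 g
casamino acids: 0.331% w/v = 3.31 g/L → 3.31 × 2.739 L = 9.07 g
sodium nitrate: 2.83 g/L × 2.739 L = 7.75 g
sodium carbonate: 34.7 mmol/L × 105.99 g/mol × 2.739 L ÷ 1000 = 10.07 g
L-lysine hydrochloride: 0.098 g per 100 mL × 2739 mL ÷ 100 = 2.68 g
L-cysteine hydrochloride: 0.398 g/L × 2.739 L = 1.09 g

Tris base 5.12 g; casamino acids 9.07 g; sodium nitrate 7.75 g; sodium carbonate 10.07 g; L-lysine hydrochloride 2.68 g; L-cysteine hydrochloride 1.09 g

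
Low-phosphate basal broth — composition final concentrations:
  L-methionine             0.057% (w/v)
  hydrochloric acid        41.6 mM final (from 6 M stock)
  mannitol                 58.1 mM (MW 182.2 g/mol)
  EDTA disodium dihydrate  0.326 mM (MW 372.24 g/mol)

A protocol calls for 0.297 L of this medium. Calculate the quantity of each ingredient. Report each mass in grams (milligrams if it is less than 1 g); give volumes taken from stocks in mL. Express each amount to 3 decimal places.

Scale factor relative to 1 L: 0.297.
L-methionine: 0.057 g per 100 mL × 297 mL ÷ 100 = 0.16929 g = 169.290 mg
hydrochloric acid: C1V1 = C2V2 → 41.6 mM × 297 mL ÷ 6000 mM = 2.059 mL
mannitol: 58.1 mmol/L × 182.2 g/mol × 0.297 L ÷ 1000 = 3.144 g
EDTA disodium dihydrate: 0.326 mmol/L × 372.24 mg/mmol × 0.297 L = 36.041 mg

L-methionine 169.290 mg; hydrochloric acid 2.059 mL; mannitol 3.144 g; EDTA disodium dihydrate 36.041 mg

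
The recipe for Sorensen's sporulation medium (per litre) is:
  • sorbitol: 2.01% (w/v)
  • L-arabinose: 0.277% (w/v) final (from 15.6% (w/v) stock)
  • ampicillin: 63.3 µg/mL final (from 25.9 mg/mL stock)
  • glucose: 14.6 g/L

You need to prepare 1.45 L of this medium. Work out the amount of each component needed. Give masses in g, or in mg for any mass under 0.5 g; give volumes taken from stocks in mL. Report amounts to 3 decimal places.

sorbitol 29.145 g; L-arabinose 25.747 mL; ampicillin 3.544 mL; glucose 21.170 g

Working volume: 1.45 L.
sorbitol: 2.01% w/v = 20.1 g/L → 20.1 × 1.45 L = 29.145 g
L-arabinose: C1V1 = C2V2 → 0.277% ÷ 15.6% × 1450 mL = 25.747 mL
ampicillin: dilute stock: 63.3 µg/mL × 1450 mL ÷ 25900 µg/mL = 3.544 mL
glucose: 14.6 g/L × 1.45 L = 21.170 g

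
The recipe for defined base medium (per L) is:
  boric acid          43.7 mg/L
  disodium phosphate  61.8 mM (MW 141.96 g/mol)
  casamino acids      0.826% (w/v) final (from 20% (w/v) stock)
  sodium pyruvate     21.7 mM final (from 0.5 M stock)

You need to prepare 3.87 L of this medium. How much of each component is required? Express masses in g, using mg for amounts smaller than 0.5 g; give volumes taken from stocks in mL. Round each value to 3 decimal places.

boric acid 169.119 mg; disodium phosphate 33.952 g; casamino acids 159.831 mL; sodium pyruvate 167.958 mL

Scale factor relative to 1 L: 3.87.
boric acid: 43.7 mg/L × 3.87 L = 169.119 mg
disodium phosphate: 61.8 mmol/L × 141.96 g/mol × 3.87 L ÷ 1000 = 33.952 g
casamino acids: C1V1 = C2V2 → 0.826% ÷ 20% × 3870 mL = 159.831 mL
sodium pyruvate: dilute stock: 21.7 mM × 3870 mL ÷ 500 mM = 167.958 mL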